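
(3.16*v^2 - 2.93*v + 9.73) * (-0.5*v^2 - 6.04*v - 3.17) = -1.58*v^4 - 17.6214*v^3 + 2.815*v^2 - 49.4811*v - 30.8441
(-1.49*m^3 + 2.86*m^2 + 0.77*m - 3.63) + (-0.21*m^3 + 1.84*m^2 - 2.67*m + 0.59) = -1.7*m^3 + 4.7*m^2 - 1.9*m - 3.04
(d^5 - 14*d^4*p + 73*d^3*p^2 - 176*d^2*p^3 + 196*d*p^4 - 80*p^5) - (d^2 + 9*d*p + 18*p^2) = d^5 - 14*d^4*p + 73*d^3*p^2 - 176*d^2*p^3 - d^2 + 196*d*p^4 - 9*d*p - 80*p^5 - 18*p^2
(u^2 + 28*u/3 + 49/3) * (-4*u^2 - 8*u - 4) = -4*u^4 - 136*u^3/3 - 144*u^2 - 168*u - 196/3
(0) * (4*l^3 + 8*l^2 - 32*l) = 0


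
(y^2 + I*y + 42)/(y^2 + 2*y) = (y^2 + I*y + 42)/(y*(y + 2))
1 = 1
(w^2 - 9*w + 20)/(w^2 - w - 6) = (-w^2 + 9*w - 20)/(-w^2 + w + 6)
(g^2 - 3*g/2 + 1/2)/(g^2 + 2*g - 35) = (2*g^2 - 3*g + 1)/(2*(g^2 + 2*g - 35))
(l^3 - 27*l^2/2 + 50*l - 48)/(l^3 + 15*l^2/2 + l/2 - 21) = (l^2 - 12*l + 32)/(l^2 + 9*l + 14)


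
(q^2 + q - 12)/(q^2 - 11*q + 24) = (q + 4)/(q - 8)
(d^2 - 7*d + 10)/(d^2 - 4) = (d - 5)/(d + 2)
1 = 1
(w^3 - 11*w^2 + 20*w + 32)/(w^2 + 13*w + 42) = (w^3 - 11*w^2 + 20*w + 32)/(w^2 + 13*w + 42)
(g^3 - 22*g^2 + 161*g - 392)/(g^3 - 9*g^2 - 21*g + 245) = (g - 8)/(g + 5)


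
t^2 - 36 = (t - 6)*(t + 6)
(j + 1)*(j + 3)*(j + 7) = j^3 + 11*j^2 + 31*j + 21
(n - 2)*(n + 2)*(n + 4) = n^3 + 4*n^2 - 4*n - 16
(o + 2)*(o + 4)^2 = o^3 + 10*o^2 + 32*o + 32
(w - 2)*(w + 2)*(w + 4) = w^3 + 4*w^2 - 4*w - 16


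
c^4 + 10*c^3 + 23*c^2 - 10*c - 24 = (c - 1)*(c + 1)*(c + 4)*(c + 6)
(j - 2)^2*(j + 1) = j^3 - 3*j^2 + 4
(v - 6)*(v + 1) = v^2 - 5*v - 6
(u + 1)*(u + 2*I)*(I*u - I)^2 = -u^4 + u^3 - 2*I*u^3 + u^2 + 2*I*u^2 - u + 2*I*u - 2*I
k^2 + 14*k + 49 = (k + 7)^2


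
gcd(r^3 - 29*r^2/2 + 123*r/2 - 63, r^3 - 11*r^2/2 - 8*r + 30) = r - 6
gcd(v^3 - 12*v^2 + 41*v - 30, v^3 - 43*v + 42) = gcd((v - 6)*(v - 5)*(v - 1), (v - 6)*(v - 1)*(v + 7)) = v^2 - 7*v + 6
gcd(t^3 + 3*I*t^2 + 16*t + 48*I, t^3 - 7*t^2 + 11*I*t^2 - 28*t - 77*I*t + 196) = t + 4*I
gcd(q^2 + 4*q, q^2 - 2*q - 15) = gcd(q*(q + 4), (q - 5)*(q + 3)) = 1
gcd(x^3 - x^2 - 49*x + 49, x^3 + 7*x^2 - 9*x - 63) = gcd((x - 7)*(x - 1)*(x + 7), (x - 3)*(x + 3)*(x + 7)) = x + 7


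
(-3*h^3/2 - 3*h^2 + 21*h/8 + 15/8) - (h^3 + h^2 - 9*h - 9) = -5*h^3/2 - 4*h^2 + 93*h/8 + 87/8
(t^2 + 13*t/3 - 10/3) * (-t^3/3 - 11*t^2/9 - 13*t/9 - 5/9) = -t^5/3 - 8*t^4/3 - 152*t^3/27 - 74*t^2/27 + 65*t/27 + 50/27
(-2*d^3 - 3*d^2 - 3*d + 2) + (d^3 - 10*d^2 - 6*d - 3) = -d^3 - 13*d^2 - 9*d - 1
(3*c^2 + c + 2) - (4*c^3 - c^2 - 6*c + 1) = -4*c^3 + 4*c^2 + 7*c + 1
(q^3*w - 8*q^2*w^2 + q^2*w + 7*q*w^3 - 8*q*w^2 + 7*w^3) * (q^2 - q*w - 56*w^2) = q^5*w - 9*q^4*w^2 + q^4*w - 41*q^3*w^3 - 9*q^3*w^2 + 441*q^2*w^4 - 41*q^2*w^3 - 392*q*w^5 + 441*q*w^4 - 392*w^5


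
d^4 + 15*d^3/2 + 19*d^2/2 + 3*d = d*(d + 1/2)*(d + 1)*(d + 6)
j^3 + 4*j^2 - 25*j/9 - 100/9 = (j - 5/3)*(j + 5/3)*(j + 4)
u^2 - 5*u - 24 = (u - 8)*(u + 3)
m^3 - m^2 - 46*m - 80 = (m - 8)*(m + 2)*(m + 5)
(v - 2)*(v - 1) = v^2 - 3*v + 2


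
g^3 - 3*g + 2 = (g - 1)^2*(g + 2)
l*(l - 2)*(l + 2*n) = l^3 + 2*l^2*n - 2*l^2 - 4*l*n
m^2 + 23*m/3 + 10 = (m + 5/3)*(m + 6)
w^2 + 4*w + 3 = (w + 1)*(w + 3)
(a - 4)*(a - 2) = a^2 - 6*a + 8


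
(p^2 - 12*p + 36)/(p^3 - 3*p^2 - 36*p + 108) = (p - 6)/(p^2 + 3*p - 18)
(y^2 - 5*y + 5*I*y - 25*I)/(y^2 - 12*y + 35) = (y + 5*I)/(y - 7)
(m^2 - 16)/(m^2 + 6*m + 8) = (m - 4)/(m + 2)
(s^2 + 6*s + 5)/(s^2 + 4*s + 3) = (s + 5)/(s + 3)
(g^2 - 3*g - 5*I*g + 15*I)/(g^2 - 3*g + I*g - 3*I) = (g - 5*I)/(g + I)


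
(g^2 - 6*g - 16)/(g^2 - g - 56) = (g + 2)/(g + 7)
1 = 1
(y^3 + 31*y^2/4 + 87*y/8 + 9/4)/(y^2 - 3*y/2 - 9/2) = (4*y^2 + 25*y + 6)/(4*(y - 3))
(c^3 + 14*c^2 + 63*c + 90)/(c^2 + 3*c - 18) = (c^2 + 8*c + 15)/(c - 3)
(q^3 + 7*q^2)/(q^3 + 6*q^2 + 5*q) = q*(q + 7)/(q^2 + 6*q + 5)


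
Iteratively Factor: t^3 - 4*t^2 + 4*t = (t - 2)*(t^2 - 2*t) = t*(t - 2)*(t - 2)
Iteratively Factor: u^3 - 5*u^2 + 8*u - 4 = (u - 2)*(u^2 - 3*u + 2) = (u - 2)^2*(u - 1)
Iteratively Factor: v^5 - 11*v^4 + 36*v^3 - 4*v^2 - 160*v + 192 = (v - 3)*(v^4 - 8*v^3 + 12*v^2 + 32*v - 64) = (v - 4)*(v - 3)*(v^3 - 4*v^2 - 4*v + 16) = (v - 4)*(v - 3)*(v - 2)*(v^2 - 2*v - 8) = (v - 4)*(v - 3)*(v - 2)*(v + 2)*(v - 4)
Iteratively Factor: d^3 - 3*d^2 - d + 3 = (d + 1)*(d^2 - 4*d + 3) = (d - 3)*(d + 1)*(d - 1)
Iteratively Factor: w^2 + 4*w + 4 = (w + 2)*(w + 2)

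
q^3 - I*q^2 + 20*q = q*(q - 5*I)*(q + 4*I)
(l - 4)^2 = l^2 - 8*l + 16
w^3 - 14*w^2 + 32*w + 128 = (w - 8)^2*(w + 2)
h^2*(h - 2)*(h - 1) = h^4 - 3*h^3 + 2*h^2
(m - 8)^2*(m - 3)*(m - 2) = m^4 - 21*m^3 + 150*m^2 - 416*m + 384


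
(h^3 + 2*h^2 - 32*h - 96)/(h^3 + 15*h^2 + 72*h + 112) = (h - 6)/(h + 7)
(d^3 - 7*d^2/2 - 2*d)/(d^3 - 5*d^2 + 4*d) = (d + 1/2)/(d - 1)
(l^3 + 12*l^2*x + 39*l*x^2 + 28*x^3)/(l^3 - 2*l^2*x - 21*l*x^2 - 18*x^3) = (-l^2 - 11*l*x - 28*x^2)/(-l^2 + 3*l*x + 18*x^2)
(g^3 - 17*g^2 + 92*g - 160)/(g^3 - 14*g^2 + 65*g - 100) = (g - 8)/(g - 5)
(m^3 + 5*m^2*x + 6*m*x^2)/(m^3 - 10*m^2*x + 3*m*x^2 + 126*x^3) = m*(m + 2*x)/(m^2 - 13*m*x + 42*x^2)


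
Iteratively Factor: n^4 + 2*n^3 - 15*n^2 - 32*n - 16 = (n - 4)*(n^3 + 6*n^2 + 9*n + 4) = (n - 4)*(n + 4)*(n^2 + 2*n + 1) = (n - 4)*(n + 1)*(n + 4)*(n + 1)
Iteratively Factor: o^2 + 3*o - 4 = (o + 4)*(o - 1)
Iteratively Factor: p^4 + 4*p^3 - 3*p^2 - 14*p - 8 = (p + 1)*(p^3 + 3*p^2 - 6*p - 8) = (p - 2)*(p + 1)*(p^2 + 5*p + 4) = (p - 2)*(p + 1)*(p + 4)*(p + 1)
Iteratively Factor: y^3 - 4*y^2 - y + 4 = (y - 4)*(y^2 - 1) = (y - 4)*(y - 1)*(y + 1)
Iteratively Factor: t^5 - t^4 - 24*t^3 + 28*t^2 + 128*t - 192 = (t - 2)*(t^4 + t^3 - 22*t^2 - 16*t + 96) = (t - 4)*(t - 2)*(t^3 + 5*t^2 - 2*t - 24) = (t - 4)*(t - 2)*(t + 3)*(t^2 + 2*t - 8) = (t - 4)*(t - 2)*(t + 3)*(t + 4)*(t - 2)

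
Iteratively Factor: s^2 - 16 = (s - 4)*(s + 4)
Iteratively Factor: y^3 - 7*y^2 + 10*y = (y - 2)*(y^2 - 5*y) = (y - 5)*(y - 2)*(y)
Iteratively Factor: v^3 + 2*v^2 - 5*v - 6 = (v + 3)*(v^2 - v - 2) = (v + 1)*(v + 3)*(v - 2)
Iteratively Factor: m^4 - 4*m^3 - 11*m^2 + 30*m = (m - 5)*(m^3 + m^2 - 6*m) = (m - 5)*(m - 2)*(m^2 + 3*m) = (m - 5)*(m - 2)*(m + 3)*(m)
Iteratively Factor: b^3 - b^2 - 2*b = (b + 1)*(b^2 - 2*b) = (b - 2)*(b + 1)*(b)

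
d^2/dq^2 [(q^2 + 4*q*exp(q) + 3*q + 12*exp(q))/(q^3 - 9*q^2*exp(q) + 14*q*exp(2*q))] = (q^2*(q^2 - 9*q*exp(q) + 14*exp(2*q))^2*(4*q*exp(q) + 20*exp(q) + 2) + q*((q^2 + 4*q*exp(q) + 3*q + 12*exp(q))*(9*q^2*exp(q) - 56*q*exp(2*q) + 36*q*exp(q) - 6*q - 56*exp(2*q) + 18*exp(q)) - 2*(4*q*exp(q) + 2*q + 16*exp(q) + 3)*(-9*q^2*exp(q) + 3*q^2 + 28*q*exp(2*q) - 18*q*exp(q) + 14*exp(2*q)))*(q^2 - 9*q*exp(q) + 14*exp(2*q)) + (2*q^2 + 8*q*exp(q) + 6*q + 24*exp(q))*(-9*q^2*exp(q) + 3*q^2 + 28*q*exp(2*q) - 18*q*exp(q) + 14*exp(2*q))^2)/(q^3*(q^2 - 9*q*exp(q) + 14*exp(2*q))^3)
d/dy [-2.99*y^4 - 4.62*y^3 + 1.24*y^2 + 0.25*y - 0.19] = -11.96*y^3 - 13.86*y^2 + 2.48*y + 0.25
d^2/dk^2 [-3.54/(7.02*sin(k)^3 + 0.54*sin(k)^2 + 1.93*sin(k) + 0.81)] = ((-25.4703*sin(k) + 55.9143*sin(3*k) + 3.8232*cos(2*k))*(7.02*sin(k)^3 + 0.54*sin(k)^2 + 1.93*sin(k) + 0.81) - 3140.147088*(0.0512820512820513*sin(k) - 1.0*cos(k)^2 + 1.09164292497626)^2*cos(k)^2)/(7.02*sin(k)^3 + 0.54*sin(k)^2 + 1.93*sin(k) + 0.81)^3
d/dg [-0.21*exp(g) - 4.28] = -0.21*exp(g)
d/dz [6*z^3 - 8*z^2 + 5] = 2*z*(9*z - 8)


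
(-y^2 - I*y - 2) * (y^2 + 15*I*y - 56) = -y^4 - 16*I*y^3 + 69*y^2 + 26*I*y + 112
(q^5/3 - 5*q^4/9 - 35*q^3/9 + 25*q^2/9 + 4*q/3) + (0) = q^5/3 - 5*q^4/9 - 35*q^3/9 + 25*q^2/9 + 4*q/3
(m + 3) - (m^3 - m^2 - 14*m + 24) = -m^3 + m^2 + 15*m - 21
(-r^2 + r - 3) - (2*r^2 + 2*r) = -3*r^2 - r - 3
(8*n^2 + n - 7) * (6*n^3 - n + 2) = 48*n^5 + 6*n^4 - 50*n^3 + 15*n^2 + 9*n - 14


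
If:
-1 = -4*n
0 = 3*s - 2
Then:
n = 1/4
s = 2/3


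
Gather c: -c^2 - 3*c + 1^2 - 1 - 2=-c^2 - 3*c - 2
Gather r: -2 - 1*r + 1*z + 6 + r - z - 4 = 0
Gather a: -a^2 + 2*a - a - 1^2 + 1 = -a^2 + a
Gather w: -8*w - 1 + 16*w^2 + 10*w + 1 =16*w^2 + 2*w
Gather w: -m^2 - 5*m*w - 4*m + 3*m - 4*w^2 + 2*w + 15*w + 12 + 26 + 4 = -m^2 - m - 4*w^2 + w*(17 - 5*m) + 42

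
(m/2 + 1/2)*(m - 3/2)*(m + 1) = m^3/2 + m^2/4 - m - 3/4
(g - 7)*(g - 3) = g^2 - 10*g + 21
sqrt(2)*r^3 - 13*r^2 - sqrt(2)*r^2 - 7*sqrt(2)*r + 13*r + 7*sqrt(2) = (r - 1)*(r - 7*sqrt(2))*(sqrt(2)*r + 1)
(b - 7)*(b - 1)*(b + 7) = b^3 - b^2 - 49*b + 49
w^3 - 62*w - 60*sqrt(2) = (w - 6*sqrt(2))*(w + sqrt(2))*(w + 5*sqrt(2))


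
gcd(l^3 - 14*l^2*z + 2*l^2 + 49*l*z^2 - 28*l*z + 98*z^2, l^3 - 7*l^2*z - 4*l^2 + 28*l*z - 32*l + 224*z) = -l + 7*z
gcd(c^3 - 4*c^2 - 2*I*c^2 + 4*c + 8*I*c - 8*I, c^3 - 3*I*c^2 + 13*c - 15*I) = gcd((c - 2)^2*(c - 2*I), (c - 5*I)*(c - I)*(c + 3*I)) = 1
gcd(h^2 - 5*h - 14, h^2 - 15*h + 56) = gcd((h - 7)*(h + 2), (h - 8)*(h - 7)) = h - 7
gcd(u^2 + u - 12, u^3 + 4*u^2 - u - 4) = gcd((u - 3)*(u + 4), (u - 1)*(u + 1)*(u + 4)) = u + 4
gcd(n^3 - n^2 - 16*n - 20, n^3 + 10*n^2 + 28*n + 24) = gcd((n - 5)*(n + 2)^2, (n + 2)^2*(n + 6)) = n^2 + 4*n + 4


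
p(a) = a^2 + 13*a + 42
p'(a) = 2*a + 13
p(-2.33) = 17.14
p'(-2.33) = 8.34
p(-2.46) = 16.07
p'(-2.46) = 8.08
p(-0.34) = 37.70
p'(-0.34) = 12.32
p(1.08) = 57.21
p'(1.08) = 15.16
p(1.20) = 59.04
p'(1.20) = 15.40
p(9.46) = 254.47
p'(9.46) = 31.92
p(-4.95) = 2.15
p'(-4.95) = 3.10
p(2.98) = 89.62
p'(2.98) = 18.96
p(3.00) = 90.00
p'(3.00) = 19.00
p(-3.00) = 12.00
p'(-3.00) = 7.00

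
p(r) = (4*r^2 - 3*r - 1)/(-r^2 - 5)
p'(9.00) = -0.08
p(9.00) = -3.44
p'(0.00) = 0.60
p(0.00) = 0.20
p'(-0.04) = 0.67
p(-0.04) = 0.17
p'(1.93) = -1.01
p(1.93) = -0.93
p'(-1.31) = 1.44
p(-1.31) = -1.46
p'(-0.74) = 1.44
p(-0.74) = -0.61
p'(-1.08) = 1.50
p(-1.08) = -1.12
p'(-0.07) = 0.72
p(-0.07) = 0.15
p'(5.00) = -0.30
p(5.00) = -2.80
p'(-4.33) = 0.25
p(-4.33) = -3.66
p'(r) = 2*r*(4*r^2 - 3*r - 1)/(-r^2 - 5)^2 + (8*r - 3)/(-r^2 - 5) = 3*(-r^2 - 14*r + 5)/(r^4 + 10*r^2 + 25)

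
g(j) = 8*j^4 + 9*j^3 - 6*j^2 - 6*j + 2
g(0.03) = 1.81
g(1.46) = 44.81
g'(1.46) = 133.62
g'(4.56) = 3534.91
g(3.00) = 821.00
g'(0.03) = -6.33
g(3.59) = 1648.37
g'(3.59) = 1779.48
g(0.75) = 0.45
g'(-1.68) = -61.37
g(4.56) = 4162.24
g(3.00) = 821.00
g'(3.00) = 1065.00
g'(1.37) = 110.52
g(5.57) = 9038.06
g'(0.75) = 13.69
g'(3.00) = 1065.00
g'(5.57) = 6294.71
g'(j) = 32*j^3 + 27*j^2 - 12*j - 6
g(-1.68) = 16.20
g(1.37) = 33.84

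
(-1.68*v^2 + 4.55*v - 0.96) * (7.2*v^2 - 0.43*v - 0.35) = -12.096*v^4 + 33.4824*v^3 - 8.2805*v^2 - 1.1797*v + 0.336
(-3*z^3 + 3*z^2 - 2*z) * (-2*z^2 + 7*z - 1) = 6*z^5 - 27*z^4 + 28*z^3 - 17*z^2 + 2*z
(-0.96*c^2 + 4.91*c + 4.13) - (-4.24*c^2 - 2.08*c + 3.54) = 3.28*c^2 + 6.99*c + 0.59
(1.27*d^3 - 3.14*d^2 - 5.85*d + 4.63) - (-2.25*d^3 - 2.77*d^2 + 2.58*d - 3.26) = 3.52*d^3 - 0.37*d^2 - 8.43*d + 7.89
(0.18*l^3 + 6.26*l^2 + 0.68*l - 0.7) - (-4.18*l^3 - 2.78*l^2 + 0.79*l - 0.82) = 4.36*l^3 + 9.04*l^2 - 0.11*l + 0.12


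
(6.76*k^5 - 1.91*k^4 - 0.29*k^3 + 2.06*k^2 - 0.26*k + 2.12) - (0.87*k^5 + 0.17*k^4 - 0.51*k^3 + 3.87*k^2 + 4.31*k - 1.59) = 5.89*k^5 - 2.08*k^4 + 0.22*k^3 - 1.81*k^2 - 4.57*k + 3.71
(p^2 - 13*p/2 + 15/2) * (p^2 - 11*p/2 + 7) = p^4 - 12*p^3 + 201*p^2/4 - 347*p/4 + 105/2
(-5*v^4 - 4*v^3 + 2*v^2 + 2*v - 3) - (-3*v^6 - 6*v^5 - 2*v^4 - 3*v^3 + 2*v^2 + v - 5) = 3*v^6 + 6*v^5 - 3*v^4 - v^3 + v + 2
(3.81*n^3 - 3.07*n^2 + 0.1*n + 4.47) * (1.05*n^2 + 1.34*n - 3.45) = 4.0005*n^5 + 1.8819*n^4 - 17.1533*n^3 + 15.419*n^2 + 5.6448*n - 15.4215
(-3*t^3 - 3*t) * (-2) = 6*t^3 + 6*t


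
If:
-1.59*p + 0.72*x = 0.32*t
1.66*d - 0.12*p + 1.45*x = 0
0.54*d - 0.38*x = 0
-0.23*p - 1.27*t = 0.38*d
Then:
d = 0.00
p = 0.00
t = 0.00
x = 0.00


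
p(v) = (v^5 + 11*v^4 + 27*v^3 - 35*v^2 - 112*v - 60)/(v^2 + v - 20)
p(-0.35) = 1.29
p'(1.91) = -28.32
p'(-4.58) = 1.54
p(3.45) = -493.35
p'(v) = (-2*v - 1)*(v^5 + 11*v^4 + 27*v^3 - 35*v^2 - 112*v - 60)/(v^2 + v - 20)^2 + (5*v^4 + 44*v^3 + 81*v^2 - 70*v - 112)/(v^2 + v - 20) = (3*v^4 - 4*v^3 - 75*v^2 + 24*v + 92)/(v^2 - 8*v + 16)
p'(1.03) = 4.10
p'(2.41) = -95.15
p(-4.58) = 13.96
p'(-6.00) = 20.00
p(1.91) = 2.88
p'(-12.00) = 227.05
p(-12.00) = -635.25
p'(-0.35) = 3.94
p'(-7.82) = 60.48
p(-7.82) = -70.33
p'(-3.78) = -4.00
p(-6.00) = 0.00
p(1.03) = 9.46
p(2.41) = -25.22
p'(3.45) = -1511.19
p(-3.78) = 12.75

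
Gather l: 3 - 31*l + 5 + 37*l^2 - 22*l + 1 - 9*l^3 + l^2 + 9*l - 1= -9*l^3 + 38*l^2 - 44*l + 8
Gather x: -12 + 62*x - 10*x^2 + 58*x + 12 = -10*x^2 + 120*x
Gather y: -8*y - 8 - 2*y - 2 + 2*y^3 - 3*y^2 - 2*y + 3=2*y^3 - 3*y^2 - 12*y - 7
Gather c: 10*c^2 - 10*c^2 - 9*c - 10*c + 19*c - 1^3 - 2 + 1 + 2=0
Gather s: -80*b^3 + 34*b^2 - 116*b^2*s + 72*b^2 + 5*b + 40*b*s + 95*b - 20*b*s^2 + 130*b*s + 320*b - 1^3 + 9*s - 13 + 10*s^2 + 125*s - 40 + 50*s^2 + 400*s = -80*b^3 + 106*b^2 + 420*b + s^2*(60 - 20*b) + s*(-116*b^2 + 170*b + 534) - 54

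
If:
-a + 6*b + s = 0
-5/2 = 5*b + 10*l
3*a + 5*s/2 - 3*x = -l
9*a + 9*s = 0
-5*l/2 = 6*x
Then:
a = 9/2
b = 3/2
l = -1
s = -9/2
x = 5/12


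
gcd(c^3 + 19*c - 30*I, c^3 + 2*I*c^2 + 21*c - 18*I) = c - 3*I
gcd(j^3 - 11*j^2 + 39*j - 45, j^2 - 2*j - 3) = j - 3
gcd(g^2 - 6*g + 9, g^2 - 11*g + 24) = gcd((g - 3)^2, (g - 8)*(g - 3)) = g - 3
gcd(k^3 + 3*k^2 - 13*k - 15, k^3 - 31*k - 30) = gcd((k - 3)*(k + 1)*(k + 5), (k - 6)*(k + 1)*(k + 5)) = k^2 + 6*k + 5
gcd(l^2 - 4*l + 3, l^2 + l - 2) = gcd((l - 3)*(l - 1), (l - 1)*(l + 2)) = l - 1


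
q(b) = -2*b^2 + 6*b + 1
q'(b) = 6 - 4*b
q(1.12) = 5.21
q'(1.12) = 1.52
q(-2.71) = -29.95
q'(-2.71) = 16.84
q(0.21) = 2.17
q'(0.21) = 5.16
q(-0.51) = -2.58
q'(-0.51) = 8.04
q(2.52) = 3.42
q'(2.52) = -4.08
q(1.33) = 5.44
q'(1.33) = 0.68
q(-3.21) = -38.87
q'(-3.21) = 18.84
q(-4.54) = -67.46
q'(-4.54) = 24.16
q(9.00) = -107.00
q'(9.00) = -30.00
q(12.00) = -215.00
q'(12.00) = -42.00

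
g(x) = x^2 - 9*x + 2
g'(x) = 2*x - 9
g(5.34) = -17.54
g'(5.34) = 1.68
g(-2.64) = 32.73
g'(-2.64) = -14.28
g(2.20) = -12.96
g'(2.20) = -4.60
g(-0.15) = 3.37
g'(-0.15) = -9.30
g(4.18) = -18.15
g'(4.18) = -0.64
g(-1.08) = 12.89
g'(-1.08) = -11.16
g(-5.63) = 84.37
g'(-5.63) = -20.26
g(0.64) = -3.35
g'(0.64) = -7.72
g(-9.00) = 164.00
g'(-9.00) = -27.00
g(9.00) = 2.00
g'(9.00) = 9.00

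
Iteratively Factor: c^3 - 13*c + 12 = (c + 4)*(c^2 - 4*c + 3) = (c - 3)*(c + 4)*(c - 1)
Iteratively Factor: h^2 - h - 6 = (h - 3)*(h + 2)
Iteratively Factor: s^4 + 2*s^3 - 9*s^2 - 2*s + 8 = (s + 1)*(s^3 + s^2 - 10*s + 8) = (s - 1)*(s + 1)*(s^2 + 2*s - 8) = (s - 2)*(s - 1)*(s + 1)*(s + 4)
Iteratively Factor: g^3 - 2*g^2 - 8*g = (g)*(g^2 - 2*g - 8) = g*(g + 2)*(g - 4)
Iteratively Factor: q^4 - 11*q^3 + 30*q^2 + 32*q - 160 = (q - 4)*(q^3 - 7*q^2 + 2*q + 40) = (q - 5)*(q - 4)*(q^2 - 2*q - 8) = (q - 5)*(q - 4)^2*(q + 2)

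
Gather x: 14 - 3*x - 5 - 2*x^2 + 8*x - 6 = -2*x^2 + 5*x + 3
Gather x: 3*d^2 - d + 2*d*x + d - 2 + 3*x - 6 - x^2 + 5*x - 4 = 3*d^2 - x^2 + x*(2*d + 8) - 12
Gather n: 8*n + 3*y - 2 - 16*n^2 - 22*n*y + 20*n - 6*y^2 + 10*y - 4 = -16*n^2 + n*(28 - 22*y) - 6*y^2 + 13*y - 6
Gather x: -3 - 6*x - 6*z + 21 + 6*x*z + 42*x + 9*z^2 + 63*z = x*(6*z + 36) + 9*z^2 + 57*z + 18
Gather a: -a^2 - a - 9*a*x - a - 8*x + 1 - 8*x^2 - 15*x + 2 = -a^2 + a*(-9*x - 2) - 8*x^2 - 23*x + 3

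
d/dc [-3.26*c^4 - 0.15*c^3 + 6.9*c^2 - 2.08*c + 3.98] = -13.04*c^3 - 0.45*c^2 + 13.8*c - 2.08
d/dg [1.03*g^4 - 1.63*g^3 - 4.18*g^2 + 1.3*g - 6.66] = 4.12*g^3 - 4.89*g^2 - 8.36*g + 1.3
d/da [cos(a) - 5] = -sin(a)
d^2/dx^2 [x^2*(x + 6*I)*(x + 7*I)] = 12*x^2 + 78*I*x - 84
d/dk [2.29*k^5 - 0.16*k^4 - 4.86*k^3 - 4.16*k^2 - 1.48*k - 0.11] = 11.45*k^4 - 0.64*k^3 - 14.58*k^2 - 8.32*k - 1.48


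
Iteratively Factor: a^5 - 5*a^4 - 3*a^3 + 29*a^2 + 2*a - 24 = (a - 3)*(a^4 - 2*a^3 - 9*a^2 + 2*a + 8) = (a - 3)*(a + 1)*(a^3 - 3*a^2 - 6*a + 8) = (a - 3)*(a - 1)*(a + 1)*(a^2 - 2*a - 8) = (a - 3)*(a - 1)*(a + 1)*(a + 2)*(a - 4)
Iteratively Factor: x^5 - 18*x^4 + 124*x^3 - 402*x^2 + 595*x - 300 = (x - 5)*(x^4 - 13*x^3 + 59*x^2 - 107*x + 60) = (x - 5)*(x - 4)*(x^3 - 9*x^2 + 23*x - 15) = (x - 5)*(x - 4)*(x - 1)*(x^2 - 8*x + 15) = (x - 5)*(x - 4)*(x - 3)*(x - 1)*(x - 5)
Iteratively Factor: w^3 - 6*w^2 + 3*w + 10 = (w - 5)*(w^2 - w - 2) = (w - 5)*(w + 1)*(w - 2)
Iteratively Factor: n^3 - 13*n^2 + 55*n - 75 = (n - 5)*(n^2 - 8*n + 15) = (n - 5)^2*(n - 3)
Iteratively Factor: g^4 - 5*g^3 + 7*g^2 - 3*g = (g - 1)*(g^3 - 4*g^2 + 3*g) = (g - 1)^2*(g^2 - 3*g) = (g - 3)*(g - 1)^2*(g)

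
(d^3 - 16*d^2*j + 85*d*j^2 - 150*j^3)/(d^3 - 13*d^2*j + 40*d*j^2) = (d^2 - 11*d*j + 30*j^2)/(d*(d - 8*j))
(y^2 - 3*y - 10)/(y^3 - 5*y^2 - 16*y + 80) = (y + 2)/(y^2 - 16)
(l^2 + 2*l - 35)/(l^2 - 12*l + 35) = (l + 7)/(l - 7)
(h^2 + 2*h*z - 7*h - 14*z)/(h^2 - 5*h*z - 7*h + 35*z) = (-h - 2*z)/(-h + 5*z)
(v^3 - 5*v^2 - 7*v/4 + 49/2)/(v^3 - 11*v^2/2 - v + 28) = (v - 7/2)/(v - 4)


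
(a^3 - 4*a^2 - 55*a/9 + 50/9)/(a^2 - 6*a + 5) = (a^2 + a - 10/9)/(a - 1)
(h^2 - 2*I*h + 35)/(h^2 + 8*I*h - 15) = (h - 7*I)/(h + 3*I)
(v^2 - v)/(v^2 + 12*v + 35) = v*(v - 1)/(v^2 + 12*v + 35)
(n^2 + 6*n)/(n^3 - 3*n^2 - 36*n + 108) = n/(n^2 - 9*n + 18)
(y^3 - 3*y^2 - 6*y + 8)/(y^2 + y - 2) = y - 4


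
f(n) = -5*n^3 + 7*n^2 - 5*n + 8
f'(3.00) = -98.00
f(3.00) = -79.00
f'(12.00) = -1997.00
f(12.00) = -7684.00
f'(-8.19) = -1125.80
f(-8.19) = 3265.25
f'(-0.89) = -29.34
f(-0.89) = 21.52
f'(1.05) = -6.84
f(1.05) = 4.68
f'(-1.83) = -80.85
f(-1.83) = 71.23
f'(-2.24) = -111.62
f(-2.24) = 110.52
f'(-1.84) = -81.54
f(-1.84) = 72.05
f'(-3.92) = -290.38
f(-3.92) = 436.35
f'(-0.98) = -33.13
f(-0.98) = 24.33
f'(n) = -15*n^2 + 14*n - 5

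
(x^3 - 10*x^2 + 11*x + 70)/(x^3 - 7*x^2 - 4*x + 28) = (x - 5)/(x - 2)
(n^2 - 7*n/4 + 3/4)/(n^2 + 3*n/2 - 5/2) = (4*n - 3)/(2*(2*n + 5))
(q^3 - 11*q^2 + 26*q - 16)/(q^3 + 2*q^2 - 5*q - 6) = (q^2 - 9*q + 8)/(q^2 + 4*q + 3)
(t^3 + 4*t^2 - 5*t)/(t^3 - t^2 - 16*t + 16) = t*(t + 5)/(t^2 - 16)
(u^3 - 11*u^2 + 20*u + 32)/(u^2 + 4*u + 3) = (u^2 - 12*u + 32)/(u + 3)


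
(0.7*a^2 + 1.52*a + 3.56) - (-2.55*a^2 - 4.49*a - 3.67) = 3.25*a^2 + 6.01*a + 7.23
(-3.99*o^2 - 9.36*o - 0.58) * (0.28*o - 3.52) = -1.1172*o^3 + 11.424*o^2 + 32.7848*o + 2.0416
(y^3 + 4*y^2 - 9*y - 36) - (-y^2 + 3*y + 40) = y^3 + 5*y^2 - 12*y - 76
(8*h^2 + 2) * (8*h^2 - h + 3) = 64*h^4 - 8*h^3 + 40*h^2 - 2*h + 6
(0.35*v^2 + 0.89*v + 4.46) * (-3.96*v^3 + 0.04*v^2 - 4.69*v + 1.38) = -1.386*v^5 - 3.5104*v^4 - 19.2675*v^3 - 3.5127*v^2 - 19.6892*v + 6.1548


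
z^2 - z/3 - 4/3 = (z - 4/3)*(z + 1)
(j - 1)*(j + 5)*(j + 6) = j^3 + 10*j^2 + 19*j - 30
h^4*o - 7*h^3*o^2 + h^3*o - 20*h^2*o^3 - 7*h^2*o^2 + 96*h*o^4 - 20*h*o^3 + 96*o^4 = (h - 8*o)*(h - 3*o)*(h + 4*o)*(h*o + o)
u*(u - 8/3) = u^2 - 8*u/3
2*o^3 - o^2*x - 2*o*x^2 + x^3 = (-2*o + x)*(-o + x)*(o + x)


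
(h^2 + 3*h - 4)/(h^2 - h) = (h + 4)/h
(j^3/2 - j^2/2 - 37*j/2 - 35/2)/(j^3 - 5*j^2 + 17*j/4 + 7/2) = 2*(j^3 - j^2 - 37*j - 35)/(4*j^3 - 20*j^2 + 17*j + 14)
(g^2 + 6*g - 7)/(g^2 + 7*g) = (g - 1)/g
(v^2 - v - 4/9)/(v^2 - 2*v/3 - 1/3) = (v - 4/3)/(v - 1)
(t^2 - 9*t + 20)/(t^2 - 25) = (t - 4)/(t + 5)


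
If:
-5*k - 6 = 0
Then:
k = -6/5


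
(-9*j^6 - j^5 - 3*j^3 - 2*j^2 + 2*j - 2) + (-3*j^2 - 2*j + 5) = -9*j^6 - j^5 - 3*j^3 - 5*j^2 + 3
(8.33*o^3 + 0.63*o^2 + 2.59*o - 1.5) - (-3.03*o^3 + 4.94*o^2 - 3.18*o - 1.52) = 11.36*o^3 - 4.31*o^2 + 5.77*o + 0.02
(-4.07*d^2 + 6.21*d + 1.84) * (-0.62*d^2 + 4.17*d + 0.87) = 2.5234*d^4 - 20.8221*d^3 + 21.214*d^2 + 13.0755*d + 1.6008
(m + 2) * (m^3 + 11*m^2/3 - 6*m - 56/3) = m^4 + 17*m^3/3 + 4*m^2/3 - 92*m/3 - 112/3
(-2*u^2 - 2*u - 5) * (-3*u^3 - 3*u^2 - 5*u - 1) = 6*u^5 + 12*u^4 + 31*u^3 + 27*u^2 + 27*u + 5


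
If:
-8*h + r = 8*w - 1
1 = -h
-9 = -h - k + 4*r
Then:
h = -1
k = 32*w - 26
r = 8*w - 9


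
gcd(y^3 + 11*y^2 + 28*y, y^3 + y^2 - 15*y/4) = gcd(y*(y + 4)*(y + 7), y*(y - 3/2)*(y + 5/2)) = y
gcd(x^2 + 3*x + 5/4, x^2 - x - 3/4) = x + 1/2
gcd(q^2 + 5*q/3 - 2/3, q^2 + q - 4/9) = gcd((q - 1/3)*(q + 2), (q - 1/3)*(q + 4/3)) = q - 1/3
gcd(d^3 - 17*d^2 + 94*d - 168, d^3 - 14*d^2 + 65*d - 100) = d - 4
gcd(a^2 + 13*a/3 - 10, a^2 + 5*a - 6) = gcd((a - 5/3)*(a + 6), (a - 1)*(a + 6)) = a + 6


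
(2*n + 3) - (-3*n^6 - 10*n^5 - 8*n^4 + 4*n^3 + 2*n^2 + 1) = 3*n^6 + 10*n^5 + 8*n^4 - 4*n^3 - 2*n^2 + 2*n + 2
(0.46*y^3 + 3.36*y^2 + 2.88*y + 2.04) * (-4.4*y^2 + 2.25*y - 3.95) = -2.024*y^5 - 13.749*y^4 - 6.929*y^3 - 15.768*y^2 - 6.786*y - 8.058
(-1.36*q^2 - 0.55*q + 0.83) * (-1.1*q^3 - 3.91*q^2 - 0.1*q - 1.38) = 1.496*q^5 + 5.9226*q^4 + 1.3735*q^3 - 1.3135*q^2 + 0.676*q - 1.1454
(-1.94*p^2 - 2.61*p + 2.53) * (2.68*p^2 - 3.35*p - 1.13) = -5.1992*p^4 - 0.4958*p^3 + 17.7161*p^2 - 5.5262*p - 2.8589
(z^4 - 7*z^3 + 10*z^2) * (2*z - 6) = 2*z^5 - 20*z^4 + 62*z^3 - 60*z^2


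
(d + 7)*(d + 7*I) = d^2 + 7*d + 7*I*d + 49*I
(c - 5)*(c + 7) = c^2 + 2*c - 35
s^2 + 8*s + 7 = (s + 1)*(s + 7)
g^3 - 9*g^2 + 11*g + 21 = (g - 7)*(g - 3)*(g + 1)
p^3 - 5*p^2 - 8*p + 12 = (p - 6)*(p - 1)*(p + 2)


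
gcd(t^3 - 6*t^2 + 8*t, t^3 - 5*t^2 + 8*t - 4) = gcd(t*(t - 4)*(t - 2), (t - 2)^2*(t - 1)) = t - 2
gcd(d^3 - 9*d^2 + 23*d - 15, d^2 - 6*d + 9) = d - 3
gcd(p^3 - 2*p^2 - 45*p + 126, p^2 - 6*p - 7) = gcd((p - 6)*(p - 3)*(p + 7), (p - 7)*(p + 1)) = 1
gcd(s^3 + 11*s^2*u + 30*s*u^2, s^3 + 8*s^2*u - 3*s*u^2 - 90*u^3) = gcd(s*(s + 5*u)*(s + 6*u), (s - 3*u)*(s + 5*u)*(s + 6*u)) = s^2 + 11*s*u + 30*u^2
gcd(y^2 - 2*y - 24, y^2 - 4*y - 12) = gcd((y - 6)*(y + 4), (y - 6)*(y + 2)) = y - 6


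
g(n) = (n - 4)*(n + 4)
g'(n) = 2*n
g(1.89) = -12.43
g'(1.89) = 3.78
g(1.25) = -14.44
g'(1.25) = 2.50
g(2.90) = -7.59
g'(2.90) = 5.80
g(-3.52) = -3.61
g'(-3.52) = -7.04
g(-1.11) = -14.77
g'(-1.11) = -2.22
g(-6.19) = 22.32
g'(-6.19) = -12.38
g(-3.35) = -4.78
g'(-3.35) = -6.70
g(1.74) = -12.97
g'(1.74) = 3.48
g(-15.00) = 209.00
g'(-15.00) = -30.00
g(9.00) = 65.00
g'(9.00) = 18.00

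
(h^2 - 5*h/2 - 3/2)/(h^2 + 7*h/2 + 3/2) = (h - 3)/(h + 3)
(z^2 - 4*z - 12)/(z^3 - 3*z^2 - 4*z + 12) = (z - 6)/(z^2 - 5*z + 6)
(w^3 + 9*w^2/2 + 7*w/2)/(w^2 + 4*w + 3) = w*(2*w + 7)/(2*(w + 3))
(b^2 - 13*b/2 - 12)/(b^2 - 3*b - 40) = (b + 3/2)/(b + 5)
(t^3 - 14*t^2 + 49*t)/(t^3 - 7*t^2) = (t - 7)/t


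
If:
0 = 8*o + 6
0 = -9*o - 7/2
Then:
No Solution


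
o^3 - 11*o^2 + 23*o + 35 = (o - 7)*(o - 5)*(o + 1)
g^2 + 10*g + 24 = (g + 4)*(g + 6)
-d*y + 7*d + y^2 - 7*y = (-d + y)*(y - 7)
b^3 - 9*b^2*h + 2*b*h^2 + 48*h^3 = (b - 8*h)*(b - 3*h)*(b + 2*h)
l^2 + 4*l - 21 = (l - 3)*(l + 7)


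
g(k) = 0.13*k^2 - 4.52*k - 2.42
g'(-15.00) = -8.42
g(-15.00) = 94.63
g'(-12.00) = -7.64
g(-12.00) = 70.54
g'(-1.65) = -4.95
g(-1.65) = 5.39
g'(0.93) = -4.28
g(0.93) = -6.51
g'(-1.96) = -5.03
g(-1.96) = 6.94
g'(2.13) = -3.97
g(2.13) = -11.46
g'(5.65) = -3.05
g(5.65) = -23.81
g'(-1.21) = -4.83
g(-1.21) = 3.24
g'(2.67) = -3.83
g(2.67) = -13.56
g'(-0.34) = -4.61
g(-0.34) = -0.87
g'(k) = 0.26*k - 4.52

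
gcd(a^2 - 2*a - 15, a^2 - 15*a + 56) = 1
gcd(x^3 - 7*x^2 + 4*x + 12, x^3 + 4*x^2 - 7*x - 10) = x^2 - x - 2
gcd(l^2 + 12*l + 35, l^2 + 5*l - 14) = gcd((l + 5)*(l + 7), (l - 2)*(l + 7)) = l + 7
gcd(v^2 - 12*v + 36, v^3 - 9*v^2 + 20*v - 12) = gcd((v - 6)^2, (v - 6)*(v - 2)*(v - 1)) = v - 6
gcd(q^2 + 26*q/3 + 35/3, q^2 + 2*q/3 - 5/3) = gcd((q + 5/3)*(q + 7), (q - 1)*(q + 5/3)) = q + 5/3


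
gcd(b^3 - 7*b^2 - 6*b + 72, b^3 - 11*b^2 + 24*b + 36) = b - 6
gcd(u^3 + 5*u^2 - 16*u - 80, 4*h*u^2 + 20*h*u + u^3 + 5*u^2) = u + 5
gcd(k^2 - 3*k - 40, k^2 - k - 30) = k + 5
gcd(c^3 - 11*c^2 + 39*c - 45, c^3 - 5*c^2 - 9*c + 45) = c^2 - 8*c + 15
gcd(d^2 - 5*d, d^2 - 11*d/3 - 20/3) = d - 5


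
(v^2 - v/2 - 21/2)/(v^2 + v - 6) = (v - 7/2)/(v - 2)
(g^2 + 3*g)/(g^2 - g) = (g + 3)/(g - 1)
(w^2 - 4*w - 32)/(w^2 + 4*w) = (w - 8)/w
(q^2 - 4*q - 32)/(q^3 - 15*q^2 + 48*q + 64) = (q + 4)/(q^2 - 7*q - 8)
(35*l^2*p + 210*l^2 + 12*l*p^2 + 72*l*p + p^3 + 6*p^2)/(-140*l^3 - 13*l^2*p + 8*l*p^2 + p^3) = (p + 6)/(-4*l + p)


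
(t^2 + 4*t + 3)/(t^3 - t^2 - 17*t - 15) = 1/(t - 5)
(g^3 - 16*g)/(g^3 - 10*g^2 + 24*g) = (g + 4)/(g - 6)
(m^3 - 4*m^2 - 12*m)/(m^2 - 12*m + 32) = m*(m^2 - 4*m - 12)/(m^2 - 12*m + 32)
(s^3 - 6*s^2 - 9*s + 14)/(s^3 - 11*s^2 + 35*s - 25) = (s^2 - 5*s - 14)/(s^2 - 10*s + 25)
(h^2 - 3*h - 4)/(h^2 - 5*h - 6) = (h - 4)/(h - 6)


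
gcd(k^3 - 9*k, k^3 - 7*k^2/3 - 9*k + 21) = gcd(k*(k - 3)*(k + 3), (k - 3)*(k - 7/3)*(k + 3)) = k^2 - 9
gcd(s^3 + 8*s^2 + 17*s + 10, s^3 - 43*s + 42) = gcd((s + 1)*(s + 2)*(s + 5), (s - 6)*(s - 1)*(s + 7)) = 1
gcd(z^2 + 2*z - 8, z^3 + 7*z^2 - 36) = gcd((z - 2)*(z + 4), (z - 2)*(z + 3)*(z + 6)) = z - 2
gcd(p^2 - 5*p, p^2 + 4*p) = p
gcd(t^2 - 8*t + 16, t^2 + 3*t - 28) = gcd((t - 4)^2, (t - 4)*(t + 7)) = t - 4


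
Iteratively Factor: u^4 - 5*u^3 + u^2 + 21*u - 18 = (u - 3)*(u^3 - 2*u^2 - 5*u + 6) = (u - 3)^2*(u^2 + u - 2) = (u - 3)^2*(u + 2)*(u - 1)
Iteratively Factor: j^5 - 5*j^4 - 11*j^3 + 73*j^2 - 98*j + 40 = (j - 1)*(j^4 - 4*j^3 - 15*j^2 + 58*j - 40) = (j - 5)*(j - 1)*(j^3 + j^2 - 10*j + 8) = (j - 5)*(j - 1)^2*(j^2 + 2*j - 8) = (j - 5)*(j - 1)^2*(j + 4)*(j - 2)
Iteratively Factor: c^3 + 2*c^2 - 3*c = (c - 1)*(c^2 + 3*c) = c*(c - 1)*(c + 3)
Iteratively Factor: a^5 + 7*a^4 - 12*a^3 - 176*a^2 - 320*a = (a + 4)*(a^4 + 3*a^3 - 24*a^2 - 80*a) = (a + 4)^2*(a^3 - a^2 - 20*a) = a*(a + 4)^2*(a^2 - a - 20) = a*(a + 4)^3*(a - 5)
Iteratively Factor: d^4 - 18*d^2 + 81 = (d + 3)*(d^3 - 3*d^2 - 9*d + 27) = (d - 3)*(d + 3)*(d^2 - 9) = (d - 3)^2*(d + 3)*(d + 3)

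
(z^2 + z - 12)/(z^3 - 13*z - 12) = (-z^2 - z + 12)/(-z^3 + 13*z + 12)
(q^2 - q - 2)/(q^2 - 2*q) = (q + 1)/q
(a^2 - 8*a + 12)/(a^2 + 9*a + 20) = (a^2 - 8*a + 12)/(a^2 + 9*a + 20)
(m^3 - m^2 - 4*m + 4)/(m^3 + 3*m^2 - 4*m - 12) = (m - 1)/(m + 3)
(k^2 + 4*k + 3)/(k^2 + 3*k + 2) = (k + 3)/(k + 2)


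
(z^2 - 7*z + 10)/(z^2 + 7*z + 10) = (z^2 - 7*z + 10)/(z^2 + 7*z + 10)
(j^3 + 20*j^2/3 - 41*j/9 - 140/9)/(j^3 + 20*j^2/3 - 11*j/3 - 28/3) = (3*j^2 - j - 20/3)/(3*j^2 - j - 4)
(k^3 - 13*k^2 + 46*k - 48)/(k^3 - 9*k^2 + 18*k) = (k^2 - 10*k + 16)/(k*(k - 6))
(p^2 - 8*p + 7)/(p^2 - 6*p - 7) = (p - 1)/(p + 1)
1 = 1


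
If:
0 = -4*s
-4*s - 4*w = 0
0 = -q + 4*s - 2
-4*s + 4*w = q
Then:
No Solution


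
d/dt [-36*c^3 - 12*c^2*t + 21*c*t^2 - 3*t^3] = -12*c^2 + 42*c*t - 9*t^2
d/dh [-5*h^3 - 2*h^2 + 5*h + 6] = -15*h^2 - 4*h + 5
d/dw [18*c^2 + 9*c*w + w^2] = 9*c + 2*w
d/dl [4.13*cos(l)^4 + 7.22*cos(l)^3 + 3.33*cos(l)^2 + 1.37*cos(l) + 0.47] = -(16.52*cos(l)^3 + 21.66*cos(l)^2 + 6.66*cos(l) + 1.37)*sin(l)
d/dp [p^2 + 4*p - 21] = 2*p + 4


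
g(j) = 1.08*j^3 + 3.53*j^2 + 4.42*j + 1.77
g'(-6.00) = 78.70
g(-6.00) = -130.95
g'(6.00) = 163.42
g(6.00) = 388.65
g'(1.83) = 28.19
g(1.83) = 28.30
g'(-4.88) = 47.13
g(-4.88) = -61.25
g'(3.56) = 70.62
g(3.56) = 110.97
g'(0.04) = 4.71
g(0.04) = 1.95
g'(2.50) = 42.32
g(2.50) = 51.76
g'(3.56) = 70.62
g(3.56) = 110.97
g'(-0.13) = 3.56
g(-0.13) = 1.25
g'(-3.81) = 24.55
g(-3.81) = -23.56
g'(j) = 3.24*j^2 + 7.06*j + 4.42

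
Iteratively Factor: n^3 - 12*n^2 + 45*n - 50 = (n - 2)*(n^2 - 10*n + 25) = (n - 5)*(n - 2)*(n - 5)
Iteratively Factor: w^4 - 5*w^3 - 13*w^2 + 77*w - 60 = (w - 1)*(w^3 - 4*w^2 - 17*w + 60) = (w - 5)*(w - 1)*(w^2 + w - 12) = (w - 5)*(w - 3)*(w - 1)*(w + 4)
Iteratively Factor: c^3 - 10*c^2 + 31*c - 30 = (c - 5)*(c^2 - 5*c + 6) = (c - 5)*(c - 2)*(c - 3)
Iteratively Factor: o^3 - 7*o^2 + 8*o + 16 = (o + 1)*(o^2 - 8*o + 16) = (o - 4)*(o + 1)*(o - 4)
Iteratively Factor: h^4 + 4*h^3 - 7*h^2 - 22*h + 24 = (h - 2)*(h^3 + 6*h^2 + 5*h - 12) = (h - 2)*(h - 1)*(h^2 + 7*h + 12) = (h - 2)*(h - 1)*(h + 3)*(h + 4)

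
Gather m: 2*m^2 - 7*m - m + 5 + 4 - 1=2*m^2 - 8*m + 8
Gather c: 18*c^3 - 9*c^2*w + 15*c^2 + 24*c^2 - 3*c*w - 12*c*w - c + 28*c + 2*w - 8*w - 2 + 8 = 18*c^3 + c^2*(39 - 9*w) + c*(27 - 15*w) - 6*w + 6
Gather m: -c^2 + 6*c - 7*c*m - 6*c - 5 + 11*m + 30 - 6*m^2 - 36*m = -c^2 - 6*m^2 + m*(-7*c - 25) + 25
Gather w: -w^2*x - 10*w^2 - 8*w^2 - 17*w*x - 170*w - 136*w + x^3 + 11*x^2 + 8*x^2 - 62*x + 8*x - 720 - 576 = w^2*(-x - 18) + w*(-17*x - 306) + x^3 + 19*x^2 - 54*x - 1296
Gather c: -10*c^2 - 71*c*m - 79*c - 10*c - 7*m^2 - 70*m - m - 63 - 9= -10*c^2 + c*(-71*m - 89) - 7*m^2 - 71*m - 72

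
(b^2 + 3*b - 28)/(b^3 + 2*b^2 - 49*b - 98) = (b - 4)/(b^2 - 5*b - 14)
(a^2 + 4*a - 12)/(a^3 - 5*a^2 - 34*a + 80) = (a + 6)/(a^2 - 3*a - 40)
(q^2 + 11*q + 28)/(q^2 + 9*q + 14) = (q + 4)/(q + 2)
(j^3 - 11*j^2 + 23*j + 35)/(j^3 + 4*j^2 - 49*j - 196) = (j^2 - 4*j - 5)/(j^2 + 11*j + 28)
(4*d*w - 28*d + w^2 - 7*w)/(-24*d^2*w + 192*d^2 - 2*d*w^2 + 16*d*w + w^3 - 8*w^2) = (w - 7)/(-6*d*w + 48*d + w^2 - 8*w)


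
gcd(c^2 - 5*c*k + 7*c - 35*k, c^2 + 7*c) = c + 7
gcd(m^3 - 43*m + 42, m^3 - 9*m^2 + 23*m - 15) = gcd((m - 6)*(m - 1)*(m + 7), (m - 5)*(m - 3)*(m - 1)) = m - 1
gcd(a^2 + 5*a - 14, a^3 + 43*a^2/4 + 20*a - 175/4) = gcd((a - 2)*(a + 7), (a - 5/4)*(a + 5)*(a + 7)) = a + 7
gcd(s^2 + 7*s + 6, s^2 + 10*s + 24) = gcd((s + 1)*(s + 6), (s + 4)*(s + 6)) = s + 6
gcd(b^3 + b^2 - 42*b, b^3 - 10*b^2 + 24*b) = b^2 - 6*b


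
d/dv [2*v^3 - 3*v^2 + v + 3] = 6*v^2 - 6*v + 1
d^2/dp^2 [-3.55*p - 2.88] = 0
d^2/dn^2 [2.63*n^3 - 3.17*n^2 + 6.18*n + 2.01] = 15.78*n - 6.34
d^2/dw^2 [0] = 0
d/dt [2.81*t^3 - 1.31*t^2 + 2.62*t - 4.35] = 8.43*t^2 - 2.62*t + 2.62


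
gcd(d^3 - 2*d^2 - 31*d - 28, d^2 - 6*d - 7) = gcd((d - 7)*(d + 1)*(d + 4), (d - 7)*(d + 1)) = d^2 - 6*d - 7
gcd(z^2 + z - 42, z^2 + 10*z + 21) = z + 7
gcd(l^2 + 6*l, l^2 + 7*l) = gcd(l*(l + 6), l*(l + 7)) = l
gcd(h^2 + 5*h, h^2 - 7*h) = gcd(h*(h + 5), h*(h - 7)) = h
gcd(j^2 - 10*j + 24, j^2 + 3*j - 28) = j - 4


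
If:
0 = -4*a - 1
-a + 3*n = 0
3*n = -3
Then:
No Solution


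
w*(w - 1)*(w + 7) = w^3 + 6*w^2 - 7*w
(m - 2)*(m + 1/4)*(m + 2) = m^3 + m^2/4 - 4*m - 1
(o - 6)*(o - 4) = o^2 - 10*o + 24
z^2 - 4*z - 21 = (z - 7)*(z + 3)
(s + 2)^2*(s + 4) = s^3 + 8*s^2 + 20*s + 16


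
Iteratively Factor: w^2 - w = (w)*(w - 1)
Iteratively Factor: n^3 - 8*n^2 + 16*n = (n - 4)*(n^2 - 4*n) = n*(n - 4)*(n - 4)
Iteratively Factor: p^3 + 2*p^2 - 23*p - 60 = (p + 3)*(p^2 - p - 20) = (p + 3)*(p + 4)*(p - 5)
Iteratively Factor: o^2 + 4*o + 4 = (o + 2)*(o + 2)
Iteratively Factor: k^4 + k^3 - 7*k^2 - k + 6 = (k + 3)*(k^3 - 2*k^2 - k + 2) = (k - 2)*(k + 3)*(k^2 - 1) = (k - 2)*(k + 1)*(k + 3)*(k - 1)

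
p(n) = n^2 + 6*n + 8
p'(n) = 2*n + 6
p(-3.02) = -1.00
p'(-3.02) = -0.04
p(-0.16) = 7.07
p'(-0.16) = 5.68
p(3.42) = 40.22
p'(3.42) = 12.84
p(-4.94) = 2.76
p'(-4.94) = -3.88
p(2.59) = 30.25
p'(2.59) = 11.18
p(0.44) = 10.83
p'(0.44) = 6.88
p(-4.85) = 2.42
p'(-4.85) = -3.70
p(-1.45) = 1.40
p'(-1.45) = 3.10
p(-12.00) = 80.00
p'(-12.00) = -18.00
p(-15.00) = 143.00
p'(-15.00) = -24.00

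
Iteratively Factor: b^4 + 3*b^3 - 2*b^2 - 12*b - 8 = (b + 1)*(b^3 + 2*b^2 - 4*b - 8) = (b - 2)*(b + 1)*(b^2 + 4*b + 4) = (b - 2)*(b + 1)*(b + 2)*(b + 2)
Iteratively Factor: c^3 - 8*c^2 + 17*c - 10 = (c - 2)*(c^2 - 6*c + 5) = (c - 5)*(c - 2)*(c - 1)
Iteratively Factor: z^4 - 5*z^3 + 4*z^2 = (z - 1)*(z^3 - 4*z^2) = (z - 4)*(z - 1)*(z^2) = z*(z - 4)*(z - 1)*(z)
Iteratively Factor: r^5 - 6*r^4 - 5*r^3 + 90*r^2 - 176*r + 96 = (r - 1)*(r^4 - 5*r^3 - 10*r^2 + 80*r - 96) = (r - 3)*(r - 1)*(r^3 - 2*r^2 - 16*r + 32) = (r - 3)*(r - 2)*(r - 1)*(r^2 - 16) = (r - 4)*(r - 3)*(r - 2)*(r - 1)*(r + 4)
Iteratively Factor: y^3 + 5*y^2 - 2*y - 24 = (y + 4)*(y^2 + y - 6) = (y - 2)*(y + 4)*(y + 3)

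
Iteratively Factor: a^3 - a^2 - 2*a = (a - 2)*(a^2 + a) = a*(a - 2)*(a + 1)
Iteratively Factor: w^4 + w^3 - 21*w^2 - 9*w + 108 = (w + 4)*(w^3 - 3*w^2 - 9*w + 27) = (w + 3)*(w + 4)*(w^2 - 6*w + 9) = (w - 3)*(w + 3)*(w + 4)*(w - 3)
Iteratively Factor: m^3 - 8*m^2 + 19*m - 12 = (m - 1)*(m^2 - 7*m + 12) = (m - 3)*(m - 1)*(m - 4)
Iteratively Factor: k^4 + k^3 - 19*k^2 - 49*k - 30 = (k + 1)*(k^3 - 19*k - 30) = (k - 5)*(k + 1)*(k^2 + 5*k + 6) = (k - 5)*(k + 1)*(k + 3)*(k + 2)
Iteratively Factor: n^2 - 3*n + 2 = (n - 2)*(n - 1)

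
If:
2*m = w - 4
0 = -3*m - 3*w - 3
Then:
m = -5/3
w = 2/3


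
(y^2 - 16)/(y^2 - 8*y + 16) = (y + 4)/(y - 4)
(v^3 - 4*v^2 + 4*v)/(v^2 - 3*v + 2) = v*(v - 2)/(v - 1)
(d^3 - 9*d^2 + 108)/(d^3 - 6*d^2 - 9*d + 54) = (d - 6)/(d - 3)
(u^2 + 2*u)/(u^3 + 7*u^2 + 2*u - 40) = u*(u + 2)/(u^3 + 7*u^2 + 2*u - 40)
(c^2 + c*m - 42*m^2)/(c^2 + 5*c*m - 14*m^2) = (c - 6*m)/(c - 2*m)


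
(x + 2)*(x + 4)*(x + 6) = x^3 + 12*x^2 + 44*x + 48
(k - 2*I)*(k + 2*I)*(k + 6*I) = k^3 + 6*I*k^2 + 4*k + 24*I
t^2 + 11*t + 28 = (t + 4)*(t + 7)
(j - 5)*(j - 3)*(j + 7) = j^3 - j^2 - 41*j + 105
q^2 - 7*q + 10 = (q - 5)*(q - 2)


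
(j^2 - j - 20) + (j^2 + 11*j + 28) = 2*j^2 + 10*j + 8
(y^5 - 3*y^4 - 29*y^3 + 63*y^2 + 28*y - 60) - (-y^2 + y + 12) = y^5 - 3*y^4 - 29*y^3 + 64*y^2 + 27*y - 72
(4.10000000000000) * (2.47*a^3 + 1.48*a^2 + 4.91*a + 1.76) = 10.127*a^3 + 6.068*a^2 + 20.131*a + 7.216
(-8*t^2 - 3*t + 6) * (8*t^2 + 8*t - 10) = -64*t^4 - 88*t^3 + 104*t^2 + 78*t - 60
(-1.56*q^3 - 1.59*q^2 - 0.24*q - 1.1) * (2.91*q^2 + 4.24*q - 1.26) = -4.5396*q^5 - 11.2413*q^4 - 5.4744*q^3 - 2.2152*q^2 - 4.3616*q + 1.386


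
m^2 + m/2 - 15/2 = (m - 5/2)*(m + 3)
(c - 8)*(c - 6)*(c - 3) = c^3 - 17*c^2 + 90*c - 144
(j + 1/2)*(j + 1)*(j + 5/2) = j^3 + 4*j^2 + 17*j/4 + 5/4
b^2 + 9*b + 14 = (b + 2)*(b + 7)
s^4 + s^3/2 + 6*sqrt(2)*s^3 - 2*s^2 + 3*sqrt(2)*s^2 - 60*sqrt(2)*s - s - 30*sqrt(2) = (s + 1/2)*(s - 2*sqrt(2))*(s + 3*sqrt(2))*(s + 5*sqrt(2))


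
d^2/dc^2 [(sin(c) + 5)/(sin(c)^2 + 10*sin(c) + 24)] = (-sin(c)^5 - 10*sin(c)^4 - 4*sin(c)^3 + 250*sin(c)^2 + 780*sin(c) + 280)/(sin(c)^2 + 10*sin(c) + 24)^3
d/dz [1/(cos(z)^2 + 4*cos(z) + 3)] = 2*(cos(z) + 2)*sin(z)/(cos(z)^2 + 4*cos(z) + 3)^2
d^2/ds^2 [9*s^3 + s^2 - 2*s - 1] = 54*s + 2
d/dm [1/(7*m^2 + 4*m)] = 2*(-7*m - 2)/(m^2*(7*m + 4)^2)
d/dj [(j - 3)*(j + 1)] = 2*j - 2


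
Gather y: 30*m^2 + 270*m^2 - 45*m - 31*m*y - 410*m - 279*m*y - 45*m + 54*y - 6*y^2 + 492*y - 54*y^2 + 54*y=300*m^2 - 500*m - 60*y^2 + y*(600 - 310*m)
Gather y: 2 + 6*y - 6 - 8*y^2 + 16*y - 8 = -8*y^2 + 22*y - 12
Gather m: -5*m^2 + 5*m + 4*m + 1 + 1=-5*m^2 + 9*m + 2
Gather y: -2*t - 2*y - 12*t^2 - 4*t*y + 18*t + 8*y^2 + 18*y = -12*t^2 + 16*t + 8*y^2 + y*(16 - 4*t)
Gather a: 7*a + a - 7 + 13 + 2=8*a + 8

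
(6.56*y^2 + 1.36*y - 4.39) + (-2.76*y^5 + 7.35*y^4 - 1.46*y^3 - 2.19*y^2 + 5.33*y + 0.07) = -2.76*y^5 + 7.35*y^4 - 1.46*y^3 + 4.37*y^2 + 6.69*y - 4.32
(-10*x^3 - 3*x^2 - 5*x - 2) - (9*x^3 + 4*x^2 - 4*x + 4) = -19*x^3 - 7*x^2 - x - 6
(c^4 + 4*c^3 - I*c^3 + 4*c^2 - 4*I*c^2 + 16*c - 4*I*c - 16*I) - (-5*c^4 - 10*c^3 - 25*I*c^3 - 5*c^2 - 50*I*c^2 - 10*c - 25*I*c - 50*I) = 6*c^4 + 14*c^3 + 24*I*c^3 + 9*c^2 + 46*I*c^2 + 26*c + 21*I*c + 34*I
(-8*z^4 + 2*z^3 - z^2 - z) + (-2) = -8*z^4 + 2*z^3 - z^2 - z - 2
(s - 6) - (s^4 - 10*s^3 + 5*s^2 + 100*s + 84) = -s^4 + 10*s^3 - 5*s^2 - 99*s - 90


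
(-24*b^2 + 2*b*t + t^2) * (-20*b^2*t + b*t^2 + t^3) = 480*b^4*t - 64*b^3*t^2 - 42*b^2*t^3 + 3*b*t^4 + t^5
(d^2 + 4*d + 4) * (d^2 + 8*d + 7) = d^4 + 12*d^3 + 43*d^2 + 60*d + 28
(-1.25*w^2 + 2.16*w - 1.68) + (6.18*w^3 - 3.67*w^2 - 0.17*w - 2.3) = 6.18*w^3 - 4.92*w^2 + 1.99*w - 3.98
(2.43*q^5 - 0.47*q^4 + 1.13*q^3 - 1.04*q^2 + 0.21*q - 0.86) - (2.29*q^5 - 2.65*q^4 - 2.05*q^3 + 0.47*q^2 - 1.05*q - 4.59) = 0.14*q^5 + 2.18*q^4 + 3.18*q^3 - 1.51*q^2 + 1.26*q + 3.73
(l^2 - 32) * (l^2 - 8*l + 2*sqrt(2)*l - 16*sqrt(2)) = l^4 - 8*l^3 + 2*sqrt(2)*l^3 - 32*l^2 - 16*sqrt(2)*l^2 - 64*sqrt(2)*l + 256*l + 512*sqrt(2)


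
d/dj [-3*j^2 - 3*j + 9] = -6*j - 3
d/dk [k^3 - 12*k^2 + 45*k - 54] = 3*k^2 - 24*k + 45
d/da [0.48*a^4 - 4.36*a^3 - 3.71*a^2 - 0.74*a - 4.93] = 1.92*a^3 - 13.08*a^2 - 7.42*a - 0.74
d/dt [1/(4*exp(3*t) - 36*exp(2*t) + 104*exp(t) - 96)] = (-3*exp(2*t) + 18*exp(t) - 26)*exp(t)/(4*(exp(3*t) - 9*exp(2*t) + 26*exp(t) - 24)^2)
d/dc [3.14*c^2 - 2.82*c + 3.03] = 6.28*c - 2.82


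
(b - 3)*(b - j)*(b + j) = b^3 - 3*b^2 - b*j^2 + 3*j^2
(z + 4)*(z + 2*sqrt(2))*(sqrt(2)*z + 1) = sqrt(2)*z^3 + 5*z^2 + 4*sqrt(2)*z^2 + 2*sqrt(2)*z + 20*z + 8*sqrt(2)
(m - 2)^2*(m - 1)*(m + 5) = m^4 - 17*m^2 + 36*m - 20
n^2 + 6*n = n*(n + 6)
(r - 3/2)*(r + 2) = r^2 + r/2 - 3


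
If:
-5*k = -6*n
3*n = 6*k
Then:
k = 0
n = 0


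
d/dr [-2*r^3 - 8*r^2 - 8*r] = -6*r^2 - 16*r - 8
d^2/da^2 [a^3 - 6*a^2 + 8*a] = 6*a - 12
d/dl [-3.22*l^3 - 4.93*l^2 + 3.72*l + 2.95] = -9.66*l^2 - 9.86*l + 3.72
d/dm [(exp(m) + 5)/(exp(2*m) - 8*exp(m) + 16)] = (-exp(m) - 14)*exp(m)/(exp(3*m) - 12*exp(2*m) + 48*exp(m) - 64)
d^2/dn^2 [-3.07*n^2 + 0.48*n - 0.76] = -6.14000000000000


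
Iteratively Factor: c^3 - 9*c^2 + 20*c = (c - 4)*(c^2 - 5*c) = (c - 5)*(c - 4)*(c)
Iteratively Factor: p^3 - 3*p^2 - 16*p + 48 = (p - 4)*(p^2 + p - 12) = (p - 4)*(p + 4)*(p - 3)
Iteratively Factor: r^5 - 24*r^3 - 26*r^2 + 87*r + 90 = (r + 1)*(r^4 - r^3 - 23*r^2 - 3*r + 90) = (r - 5)*(r + 1)*(r^3 + 4*r^2 - 3*r - 18) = (r - 5)*(r + 1)*(r + 3)*(r^2 + r - 6) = (r - 5)*(r + 1)*(r + 3)^2*(r - 2)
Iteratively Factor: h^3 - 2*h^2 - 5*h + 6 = (h - 1)*(h^2 - h - 6) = (h - 1)*(h + 2)*(h - 3)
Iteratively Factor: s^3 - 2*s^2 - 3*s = (s + 1)*(s^2 - 3*s) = s*(s + 1)*(s - 3)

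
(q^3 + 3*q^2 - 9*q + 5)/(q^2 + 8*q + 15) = (q^2 - 2*q + 1)/(q + 3)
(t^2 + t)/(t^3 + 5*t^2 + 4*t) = 1/(t + 4)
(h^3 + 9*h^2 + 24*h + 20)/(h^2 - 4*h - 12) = (h^2 + 7*h + 10)/(h - 6)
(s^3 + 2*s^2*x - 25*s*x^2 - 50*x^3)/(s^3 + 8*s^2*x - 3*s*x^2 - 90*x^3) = (-s^2 + 3*s*x + 10*x^2)/(-s^2 - 3*s*x + 18*x^2)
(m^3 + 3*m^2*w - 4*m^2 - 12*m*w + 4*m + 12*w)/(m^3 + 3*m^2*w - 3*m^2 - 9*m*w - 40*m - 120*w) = (m^2 - 4*m + 4)/(m^2 - 3*m - 40)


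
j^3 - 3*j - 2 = (j - 2)*(j + 1)^2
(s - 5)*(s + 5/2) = s^2 - 5*s/2 - 25/2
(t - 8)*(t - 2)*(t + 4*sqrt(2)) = t^3 - 10*t^2 + 4*sqrt(2)*t^2 - 40*sqrt(2)*t + 16*t + 64*sqrt(2)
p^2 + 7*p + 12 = (p + 3)*(p + 4)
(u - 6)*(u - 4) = u^2 - 10*u + 24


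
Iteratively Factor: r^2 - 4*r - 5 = (r + 1)*(r - 5)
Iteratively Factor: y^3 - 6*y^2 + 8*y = (y)*(y^2 - 6*y + 8) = y*(y - 4)*(y - 2)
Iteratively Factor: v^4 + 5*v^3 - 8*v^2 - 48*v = (v + 4)*(v^3 + v^2 - 12*v) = v*(v + 4)*(v^2 + v - 12) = v*(v - 3)*(v + 4)*(v + 4)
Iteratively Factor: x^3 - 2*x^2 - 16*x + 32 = (x - 2)*(x^2 - 16) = (x - 2)*(x + 4)*(x - 4)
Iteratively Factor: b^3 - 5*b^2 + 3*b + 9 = (b - 3)*(b^2 - 2*b - 3) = (b - 3)^2*(b + 1)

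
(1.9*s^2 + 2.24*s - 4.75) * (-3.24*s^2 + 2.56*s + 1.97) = -6.156*s^4 - 2.3936*s^3 + 24.8674*s^2 - 7.7472*s - 9.3575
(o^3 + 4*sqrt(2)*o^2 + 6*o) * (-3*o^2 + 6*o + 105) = -3*o^5 - 12*sqrt(2)*o^4 + 6*o^4 + 24*sqrt(2)*o^3 + 87*o^3 + 36*o^2 + 420*sqrt(2)*o^2 + 630*o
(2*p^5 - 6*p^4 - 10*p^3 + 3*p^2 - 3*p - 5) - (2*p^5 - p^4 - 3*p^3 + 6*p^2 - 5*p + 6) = -5*p^4 - 7*p^3 - 3*p^2 + 2*p - 11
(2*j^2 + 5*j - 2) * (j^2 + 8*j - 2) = 2*j^4 + 21*j^3 + 34*j^2 - 26*j + 4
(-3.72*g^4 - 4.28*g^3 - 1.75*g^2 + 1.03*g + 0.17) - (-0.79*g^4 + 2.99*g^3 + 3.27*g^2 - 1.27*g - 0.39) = -2.93*g^4 - 7.27*g^3 - 5.02*g^2 + 2.3*g + 0.56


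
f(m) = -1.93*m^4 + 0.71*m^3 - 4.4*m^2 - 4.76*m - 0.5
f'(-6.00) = 1792.24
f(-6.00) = -2784.98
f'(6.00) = -1648.40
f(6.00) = -2535.38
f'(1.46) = -37.09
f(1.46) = -23.39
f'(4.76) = -830.99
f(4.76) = -1037.08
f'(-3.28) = 319.44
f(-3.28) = -280.66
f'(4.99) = -954.86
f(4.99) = -1242.22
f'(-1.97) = 79.86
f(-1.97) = -42.70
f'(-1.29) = 26.71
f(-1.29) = -8.55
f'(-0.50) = 1.14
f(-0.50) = 0.57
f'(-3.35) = 338.86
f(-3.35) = -303.70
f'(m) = -7.72*m^3 + 2.13*m^2 - 8.8*m - 4.76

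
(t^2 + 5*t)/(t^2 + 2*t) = (t + 5)/(t + 2)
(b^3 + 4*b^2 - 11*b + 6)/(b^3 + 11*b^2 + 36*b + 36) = (b^2 - 2*b + 1)/(b^2 + 5*b + 6)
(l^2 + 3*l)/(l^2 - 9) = l/(l - 3)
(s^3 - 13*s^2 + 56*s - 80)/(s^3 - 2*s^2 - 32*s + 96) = (s - 5)/(s + 6)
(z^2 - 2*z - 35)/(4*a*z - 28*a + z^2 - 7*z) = (z + 5)/(4*a + z)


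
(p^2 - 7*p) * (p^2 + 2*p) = p^4 - 5*p^3 - 14*p^2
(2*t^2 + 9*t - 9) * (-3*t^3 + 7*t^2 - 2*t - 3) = -6*t^5 - 13*t^4 + 86*t^3 - 87*t^2 - 9*t + 27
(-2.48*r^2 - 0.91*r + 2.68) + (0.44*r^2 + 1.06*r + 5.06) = -2.04*r^2 + 0.15*r + 7.74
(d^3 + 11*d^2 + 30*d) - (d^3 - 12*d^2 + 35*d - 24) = 23*d^2 - 5*d + 24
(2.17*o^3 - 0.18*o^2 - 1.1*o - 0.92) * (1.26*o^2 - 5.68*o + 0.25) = 2.7342*o^5 - 12.5524*o^4 + 0.1789*o^3 + 5.0438*o^2 + 4.9506*o - 0.23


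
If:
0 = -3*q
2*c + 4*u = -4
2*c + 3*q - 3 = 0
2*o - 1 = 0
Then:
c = 3/2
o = 1/2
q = 0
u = -7/4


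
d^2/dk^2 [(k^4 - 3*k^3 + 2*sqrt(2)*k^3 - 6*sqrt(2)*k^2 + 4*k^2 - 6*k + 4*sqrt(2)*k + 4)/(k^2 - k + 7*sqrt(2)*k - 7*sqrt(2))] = 2*(k^3 + 21*sqrt(2)*k^2 + 294*k - 144 + 182*sqrt(2))/(k^3 + 21*sqrt(2)*k^2 + 294*k + 686*sqrt(2))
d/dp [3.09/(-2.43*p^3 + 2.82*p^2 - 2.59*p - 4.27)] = (22.5261*p^2 - 17.4276*p + 8.0031)/(2.43*p^3 - 2.82*p^2 + 2.59*p + 4.27)^2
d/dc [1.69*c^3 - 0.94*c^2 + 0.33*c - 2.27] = 5.07*c^2 - 1.88*c + 0.33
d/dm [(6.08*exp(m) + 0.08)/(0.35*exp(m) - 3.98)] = -24.2264*exp(m)/(0.35*exp(m) - 3.98)^2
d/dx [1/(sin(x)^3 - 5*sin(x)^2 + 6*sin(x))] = (-3*cos(x) + 10/tan(x) - 6*cos(x)/sin(x)^2)/((sin(x) - 3)^2*(sin(x) - 2)^2)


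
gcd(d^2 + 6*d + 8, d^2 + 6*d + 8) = d^2 + 6*d + 8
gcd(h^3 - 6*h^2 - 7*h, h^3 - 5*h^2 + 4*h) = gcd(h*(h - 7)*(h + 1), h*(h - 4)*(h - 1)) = h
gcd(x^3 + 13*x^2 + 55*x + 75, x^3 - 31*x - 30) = x + 5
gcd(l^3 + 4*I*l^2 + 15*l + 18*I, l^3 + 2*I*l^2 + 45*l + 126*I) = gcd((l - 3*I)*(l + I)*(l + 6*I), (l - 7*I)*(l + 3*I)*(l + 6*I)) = l + 6*I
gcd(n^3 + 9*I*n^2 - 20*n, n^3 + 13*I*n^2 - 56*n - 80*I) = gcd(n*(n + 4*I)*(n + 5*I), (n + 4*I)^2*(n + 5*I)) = n^2 + 9*I*n - 20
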